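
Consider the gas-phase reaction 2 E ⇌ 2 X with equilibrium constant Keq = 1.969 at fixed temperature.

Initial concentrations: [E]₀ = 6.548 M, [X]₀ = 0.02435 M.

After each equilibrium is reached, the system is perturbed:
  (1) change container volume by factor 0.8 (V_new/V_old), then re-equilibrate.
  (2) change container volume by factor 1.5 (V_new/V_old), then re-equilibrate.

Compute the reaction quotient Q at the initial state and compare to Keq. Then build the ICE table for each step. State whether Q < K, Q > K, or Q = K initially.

Q₀ = 1.3829e-05; Q < K (proceeds forward)

Q₀ = 1.3829e-05 vs Keq = 1.969 ⇒ Q<K, forward
Step 1:
                   E          X
  Initial      6.548    0.02435
  Change      -3.813      3.813
  Equil        2.735      3.838
  solve Keq expr → x = 1.907; check Q = 1.969
Then change container volume by factor 0.8 (V_new/V_old).
Step 2:
                   E          X
  Initial      3.419      4.797
  Change           0          0
  Equil        3.419      4.797
  solve Keq expr → x = 0; check Q = 1.969
Then change container volume by factor 1.5 (V_new/V_old).
Step 3:
                   E          X
  Initial      2.279      3.198
  Change           0          0
  Equil        2.279      3.198
  solve Keq expr → x = 0; check Q = 1.969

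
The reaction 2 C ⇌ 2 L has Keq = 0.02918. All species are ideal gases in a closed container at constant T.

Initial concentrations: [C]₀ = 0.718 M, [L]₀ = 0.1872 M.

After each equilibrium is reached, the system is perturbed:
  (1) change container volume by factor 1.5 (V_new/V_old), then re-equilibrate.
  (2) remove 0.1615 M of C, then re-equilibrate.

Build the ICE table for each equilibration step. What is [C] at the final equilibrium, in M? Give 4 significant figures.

Q₀ = 0.06798 vs Keq = 0.02918 ⇒ Q>K, reverse
Step 1:
                   C          L
  init         0.718     0.1872
  Δ          0.05513   -0.05513
  eq          0.7731     0.1321
  solve Keq expr → x = -0.02757; check Q = 0.02918
Then change container volume by factor 1.5 (V_new/V_old).
Step 2:
                   C          L
  init        0.5154    0.08805
  Δ                0          0
  eq          0.5154    0.08805
  solve Keq expr → x = 0; check Q = 0.02918
Then remove 0.1615 M of C.
Step 3:
                   C          L
  init        0.3539    0.08805
  Δ          0.02356   -0.02356
  eq          0.3775    0.06448
  solve Keq expr → x = -0.01178; check Q = 0.02918

[C]_eq = 0.3775 M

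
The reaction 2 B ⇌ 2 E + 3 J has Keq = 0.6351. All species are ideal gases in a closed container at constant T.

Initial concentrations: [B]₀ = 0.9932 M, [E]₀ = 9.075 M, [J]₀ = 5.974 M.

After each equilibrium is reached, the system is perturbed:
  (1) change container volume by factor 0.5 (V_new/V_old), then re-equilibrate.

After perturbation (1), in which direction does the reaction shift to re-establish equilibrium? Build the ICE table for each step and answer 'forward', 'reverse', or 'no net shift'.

Q₀ = 1.7800e+04 vs Keq = 0.6351 ⇒ Q>K, reverse
Step 1:
                   B          E          J
  I           0.9932      9.075      5.974
  C            3.488     -3.488     -5.232
  E            4.481      5.587      0.742
  solve Keq expr → x = -1.744; check Q = 0.6351
Then change container volume by factor 0.5 (V_new/V_old).
Step 2:
                   B          E          J
  I            8.962      11.17      1.484
  C           0.4631    -0.4631    -0.6947
  E            9.426      10.71     0.7893
  solve Keq expr → x = -0.2316; check Q = 0.6351

Direction: reverse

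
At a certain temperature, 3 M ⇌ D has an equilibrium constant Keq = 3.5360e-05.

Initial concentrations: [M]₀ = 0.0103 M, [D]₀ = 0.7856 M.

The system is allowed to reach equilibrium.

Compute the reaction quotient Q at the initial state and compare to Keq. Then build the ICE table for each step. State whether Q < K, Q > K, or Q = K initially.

Q₀ = 7.1894e+05 vs Keq = 3.5360e-05 ⇒ Q>K, reverse
Step 1:
                   M          D
  init        0.0103     0.7856
  Δ            2.355    -0.7851
  eq           2.366 4.6815e-04
  solve Keq expr → x = -0.7851; check Q = 3.5360e-05

Q₀ = 7.1894e+05; Q > K (proceeds reverse)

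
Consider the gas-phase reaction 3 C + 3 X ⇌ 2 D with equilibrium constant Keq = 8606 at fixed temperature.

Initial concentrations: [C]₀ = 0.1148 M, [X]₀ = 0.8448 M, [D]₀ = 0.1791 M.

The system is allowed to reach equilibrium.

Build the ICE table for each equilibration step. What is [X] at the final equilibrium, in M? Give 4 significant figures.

[X]_eq = 0.7549 M

Q₀ = 35.16 vs Keq = 8606 ⇒ Q<K, forward
Step 1:
                   C          X          D
  I           0.1148     0.8448     0.1791
  C          -0.0899    -0.0899    0.05994
  E           0.0249     0.7549      0.239
  solve Keq expr → x = 0.02997; check Q = 8606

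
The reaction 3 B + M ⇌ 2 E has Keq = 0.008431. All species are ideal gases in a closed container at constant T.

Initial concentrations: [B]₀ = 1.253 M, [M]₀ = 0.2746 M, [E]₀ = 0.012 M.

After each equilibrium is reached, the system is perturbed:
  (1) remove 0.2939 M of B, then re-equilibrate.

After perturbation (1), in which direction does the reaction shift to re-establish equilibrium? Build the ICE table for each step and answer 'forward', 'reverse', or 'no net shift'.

Direction: reverse

Q₀ = 2.6657e-04 vs Keq = 0.008431 ⇒ Q<K, forward
Step 1:
                    B           M           E
  Initial       1.253      0.2746       0.012
  Change     -0.07071    -0.02357     0.04714
  Equil         1.182       0.251     0.05914
  solve Keq expr → x = 0.02357; check Q = 0.008431
Then remove 0.2939 M of B.
Step 2:
                    B           M           E
  Initial      0.8884       0.251     0.05914
  Change      0.02718    0.009059    -0.01812
  Equil        0.9156      0.2601     0.04102
  solve Keq expr → x = -0.009059; check Q = 0.008431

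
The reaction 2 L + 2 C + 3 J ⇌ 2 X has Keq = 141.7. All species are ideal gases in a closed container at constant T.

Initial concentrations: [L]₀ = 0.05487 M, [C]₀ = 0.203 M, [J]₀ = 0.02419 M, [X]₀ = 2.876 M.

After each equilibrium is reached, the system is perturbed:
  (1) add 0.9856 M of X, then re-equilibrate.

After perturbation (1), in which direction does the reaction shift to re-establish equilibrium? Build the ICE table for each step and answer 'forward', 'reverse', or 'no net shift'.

Direction: reverse

Q₀ = 4.7099e+09 vs Keq = 141.7 ⇒ Q>K, reverse
Step 1:
                    L           C           J           X
  Initial     0.05487       0.203     0.02419       2.876
  Change       0.4579      0.4579      0.6868     -0.4579
  Equil        0.5127      0.6609       0.711       2.418
  solve Keq expr → x = -0.2289; check Q = 141.7
Then add 0.9856 M of X.
Step 2:
                    L           C           J           X
  Initial      0.5127      0.6609       0.711       3.404
  Change      0.05168     0.05168     0.07753    -0.05168
  Equil        0.5644      0.7125      0.7885       3.352
  solve Keq expr → x = -0.02584; check Q = 141.7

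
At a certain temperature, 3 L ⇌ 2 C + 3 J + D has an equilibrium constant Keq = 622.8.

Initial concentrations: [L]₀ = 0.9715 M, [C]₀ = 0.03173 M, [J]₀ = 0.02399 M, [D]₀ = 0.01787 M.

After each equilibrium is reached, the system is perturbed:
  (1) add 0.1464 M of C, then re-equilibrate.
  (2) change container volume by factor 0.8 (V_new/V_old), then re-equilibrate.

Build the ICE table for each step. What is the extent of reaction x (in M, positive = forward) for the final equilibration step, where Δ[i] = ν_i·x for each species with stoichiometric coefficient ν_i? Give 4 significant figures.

Q₀ = 2.7091e-10 vs Keq = 622.8 ⇒ Q<K, forward
Step 1:
                    L           C           J           D
  Initial      0.9715     0.03173     0.02399     0.01787
  Change      -0.9153      0.6102      0.9153      0.3051
  Equil       0.05616       0.642      0.9393       0.323
  solve Keq expr → x = 0.3051; check Q = 622.8
Then add 0.1464 M of C.
Step 2:
                    L           C           J           D
  Initial     0.05616      0.7884      0.9393       0.323
  Change     0.007317   -0.004878   -0.007317   -0.002439
  Equil       0.06348      0.7835       0.932      0.3205
  solve Keq expr → x = -0.002439; check Q = 622.8
Then change container volume by factor 0.8 (V_new/V_old).
Step 3:
                    L           C           J           D
  Initial     0.07935      0.9793       1.165      0.4007
  Change      0.01715    -0.01143    -0.01715   -0.005717
  Equil        0.0965      0.9679       1.148       0.395
  solve Keq expr → x = -0.005717; check Q = 622.8

x = -0.005717 M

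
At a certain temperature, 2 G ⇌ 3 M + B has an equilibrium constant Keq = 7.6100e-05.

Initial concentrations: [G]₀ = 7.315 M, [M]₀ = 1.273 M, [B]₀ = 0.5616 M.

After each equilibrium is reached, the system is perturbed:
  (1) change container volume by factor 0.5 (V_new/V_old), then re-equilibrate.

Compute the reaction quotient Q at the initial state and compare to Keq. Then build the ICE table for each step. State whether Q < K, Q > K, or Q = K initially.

Q₀ = 0.02165; Q > K (proceeds reverse)

Q₀ = 0.02165 vs Keq = 7.6100e-05 ⇒ Q>K, reverse
Step 1:
                   G          M          B
  init         7.315      1.273     0.5616
  Δ           0.6644    -0.9966    -0.3322
  eq           7.979     0.2764     0.2294
  solve Keq expr → x = -0.3322; check Q = 7.6100e-05
Then change container volume by factor 0.5 (V_new/V_old).
Step 2:
                   G          M          B
  init         15.96     0.5528     0.4588
  Δ           0.1236    -0.1855   -0.06182
  eq           16.08     0.3674      0.397
  solve Keq expr → x = -0.06182; check Q = 7.6100e-05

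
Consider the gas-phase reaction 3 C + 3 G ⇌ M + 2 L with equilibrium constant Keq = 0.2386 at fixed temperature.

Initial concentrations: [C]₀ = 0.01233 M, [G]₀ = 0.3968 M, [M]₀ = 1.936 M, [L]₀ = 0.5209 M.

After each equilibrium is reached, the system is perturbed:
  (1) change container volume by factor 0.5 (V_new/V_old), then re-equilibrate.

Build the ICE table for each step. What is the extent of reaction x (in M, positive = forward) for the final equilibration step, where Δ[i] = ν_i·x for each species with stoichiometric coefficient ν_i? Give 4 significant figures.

x = 0.08347 M

Q₀ = 4.4855e+06 vs Keq = 0.2386 ⇒ Q>K, reverse
Step 1:
                    C           G           M           L
  I           0.01233      0.3968       1.936      0.5209
  C            0.5584      0.5584     -0.1861     -0.3723
  E            0.5707      0.9552        1.75      0.1486
  solve Keq expr → x = -0.1861; check Q = 0.2386
Then change container volume by factor 0.5 (V_new/V_old).
Step 2:
                    C           G           M           L
  I             1.141        1.91         3.5      0.2973
  C           -0.2504     -0.2504     0.08347      0.1669
  E            0.8911        1.66       3.583      0.4642
  solve Keq expr → x = 0.08347; check Q = 0.2386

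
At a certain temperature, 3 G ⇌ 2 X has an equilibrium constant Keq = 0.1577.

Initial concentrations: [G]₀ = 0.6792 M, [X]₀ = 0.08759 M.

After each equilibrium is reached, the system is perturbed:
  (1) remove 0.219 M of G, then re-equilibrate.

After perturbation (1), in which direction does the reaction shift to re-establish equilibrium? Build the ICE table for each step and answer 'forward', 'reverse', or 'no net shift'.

Direction: reverse

Q₀ = 0.02449 vs Keq = 0.1577 ⇒ Q<K, forward
Step 1:
                   G          X
  Initial     0.6792    0.08759
  Change     -0.1186    0.07908
  Equil       0.5606     0.1667
  solve Keq expr → x = 0.03954; check Q = 0.1577
Then remove 0.219 M of G.
Step 2:
                   G          X
  Initial     0.3416     0.1667
  Change      0.0844   -0.05627
  Equil        0.426     0.1104
  solve Keq expr → x = -0.02813; check Q = 0.1577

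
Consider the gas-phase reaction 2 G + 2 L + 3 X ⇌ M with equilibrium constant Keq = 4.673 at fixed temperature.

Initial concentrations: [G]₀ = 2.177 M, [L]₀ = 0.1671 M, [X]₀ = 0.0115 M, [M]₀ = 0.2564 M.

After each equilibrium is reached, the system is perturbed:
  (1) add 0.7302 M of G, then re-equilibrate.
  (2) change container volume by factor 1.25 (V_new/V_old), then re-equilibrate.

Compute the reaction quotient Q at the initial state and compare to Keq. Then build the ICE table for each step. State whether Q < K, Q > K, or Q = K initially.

Q₀ = 1.2740e+06; Q > K (proceeds reverse)

Q₀ = 1.2740e+06 vs Keq = 4.673 ⇒ Q>K, reverse
Step 1:
                   G          L          X          M
  init         2.177     0.1671     0.0115     0.2564
  Δ            0.216      0.216      0.324     -0.108
  eq           2.393     0.3831     0.3355     0.1484
  solve Keq expr → x = -0.108; check Q = 4.673
Then add 0.7302 M of G.
Step 2:
                   G          L          X          M
  init         3.123     0.3831     0.3355     0.1484
  Δ         -0.02275   -0.02275   -0.03412    0.01137
  eq             3.1     0.3604     0.3014     0.1598
  solve Keq expr → x = 0.01137; check Q = 4.673
Then change container volume by factor 1.25 (V_new/V_old).
Step 3:
                   G          L          X          M
  init          2.48     0.2883     0.2411     0.1278
  Δ          0.04803    0.04803    0.07204   -0.02401
  eq           2.528     0.3363     0.3132     0.1038
  solve Keq expr → x = -0.02401; check Q = 4.673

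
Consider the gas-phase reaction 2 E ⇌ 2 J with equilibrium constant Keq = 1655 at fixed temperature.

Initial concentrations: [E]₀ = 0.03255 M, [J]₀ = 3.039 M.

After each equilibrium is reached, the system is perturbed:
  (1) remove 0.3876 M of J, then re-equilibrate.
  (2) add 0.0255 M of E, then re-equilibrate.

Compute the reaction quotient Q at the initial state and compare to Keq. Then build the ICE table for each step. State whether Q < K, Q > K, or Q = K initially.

Q₀ = 8717; Q > K (proceeds reverse)

Q₀ = 8717 vs Keq = 1655 ⇒ Q>K, reverse
Step 1:
                    E           J
  I           0.03255       3.039
  C           0.04114    -0.04114
  E           0.07369       2.998
  solve Keq expr → x = -0.02057; check Q = 1655
Then remove 0.3876 M of J.
Step 2:
                    E           J
  I           0.07369        2.61
  C         -0.009299    0.009299
  E           0.06439        2.62
  solve Keq expr → x = 0.00465; check Q = 1655
Then add 0.0255 M of E.
Step 3:
                    E           J
  I           0.08989        2.62
  C          -0.02489     0.02489
  E             0.065       2.644
  solve Keq expr → x = 0.01244; check Q = 1655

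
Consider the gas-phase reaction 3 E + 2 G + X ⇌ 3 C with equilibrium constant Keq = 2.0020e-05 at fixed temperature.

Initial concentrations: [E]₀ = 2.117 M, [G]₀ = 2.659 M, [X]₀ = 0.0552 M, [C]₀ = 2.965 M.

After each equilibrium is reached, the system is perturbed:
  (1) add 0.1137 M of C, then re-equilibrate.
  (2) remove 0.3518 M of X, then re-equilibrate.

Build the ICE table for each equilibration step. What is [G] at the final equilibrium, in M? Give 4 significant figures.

[G]_eq = 4.505 M

Q₀ = 7.039 vs Keq = 2.0020e-05 ⇒ Q>K, reverse
Step 1:
                   E          G          X          C
  init         2.117      2.659     0.0552      2.965
  Δ            2.627      1.751     0.8756     -2.627
  eq           4.744       4.41     0.9308     0.3382
  solve Keq expr → x = -0.8756; check Q = 2.0020e-05
Then add 0.1137 M of C.
Step 2:
                   E          G          X          C
  init         4.744       4.41     0.9308     0.4519
  Δ          0.09911    0.06608    0.03304   -0.09911
  eq           4.843      4.476     0.9638     0.3528
  solve Keq expr → x = -0.03304; check Q = 2.0020e-05
Then remove 0.3518 M of X.
Step 3:
                   E          G          X          C
  init         4.843      4.476      0.612     0.3528
  Δ          0.04316    0.02877    0.01439   -0.04316
  eq           4.886      4.505     0.6264     0.3096
  solve Keq expr → x = -0.01439; check Q = 2.0020e-05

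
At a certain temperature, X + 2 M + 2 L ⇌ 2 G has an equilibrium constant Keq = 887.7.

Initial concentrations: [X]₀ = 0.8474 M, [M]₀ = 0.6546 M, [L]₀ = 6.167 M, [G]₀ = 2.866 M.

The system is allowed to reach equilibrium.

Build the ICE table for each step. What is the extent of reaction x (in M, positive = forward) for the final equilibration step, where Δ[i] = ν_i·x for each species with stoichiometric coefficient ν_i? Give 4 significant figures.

x = 0.3128 M

Q₀ = 0.5948 vs Keq = 887.7 ⇒ Q<K, forward
Step 1:
                    X           M           L           G
  I            0.8474      0.6546       6.167       2.866
  C           -0.3128     -0.6257     -0.6257      0.6257
  E            0.5346     0.02893       5.541       3.492
  solve Keq expr → x = 0.3128; check Q = 887.7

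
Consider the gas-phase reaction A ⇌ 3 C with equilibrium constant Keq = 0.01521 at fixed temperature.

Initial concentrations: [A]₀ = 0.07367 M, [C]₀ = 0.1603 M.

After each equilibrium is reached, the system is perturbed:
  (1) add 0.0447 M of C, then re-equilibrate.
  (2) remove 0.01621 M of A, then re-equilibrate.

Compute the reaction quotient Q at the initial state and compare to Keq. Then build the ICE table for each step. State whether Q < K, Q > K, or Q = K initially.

Q₀ = 0.05591 vs Keq = 0.01521 ⇒ Q>K, reverse
Step 1:
                    A           C
  I           0.07367      0.1603
  C           0.01641    -0.04923
  E           0.09008      0.1111
  solve Keq expr → x = -0.01641; check Q = 0.01521
Then add 0.0447 M of C.
Step 2:
                    A           C
  I           0.09008      0.1558
  C           0.01318    -0.03953
  E            0.1033      0.1162
  solve Keq expr → x = -0.01318; check Q = 0.01521
Then remove 0.01621 M of A.
Step 3:
                    A           C
  I           0.08705      0.1162
  C          0.001882   -0.005646
  E           0.08893      0.1106
  solve Keq expr → x = -0.001882; check Q = 0.01521

Q₀ = 0.05591; Q > K (proceeds reverse)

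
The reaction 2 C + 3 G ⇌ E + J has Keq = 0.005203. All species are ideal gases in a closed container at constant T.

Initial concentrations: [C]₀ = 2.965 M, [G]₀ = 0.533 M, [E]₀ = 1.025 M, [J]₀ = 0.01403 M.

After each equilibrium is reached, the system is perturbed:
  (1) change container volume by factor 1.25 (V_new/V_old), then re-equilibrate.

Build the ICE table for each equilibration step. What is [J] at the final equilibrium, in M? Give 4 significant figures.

Q₀ = 0.0108 vs Keq = 0.005203 ⇒ Q>K, reverse
Step 1:
                    C           G           E           J
  Initial       2.965       0.533       1.025     0.01403
  Change      0.01281     0.01921   -0.006403   -0.006403
  Equil         2.978      0.5522       1.019    0.007627
  solve Keq expr → x = -0.006403; check Q = 0.005203
Then change container volume by factor 1.25 (V_new/V_old).
Step 2:
                    C           G           E           J
  Initial       2.382      0.4418      0.8149    0.006102
  Change     0.005542    0.008313   -0.002771   -0.002771
  Equil         2.388      0.4501      0.8121     0.00333
  solve Keq expr → x = -0.002771; check Q = 0.005203

[J]_eq = 0.00333 M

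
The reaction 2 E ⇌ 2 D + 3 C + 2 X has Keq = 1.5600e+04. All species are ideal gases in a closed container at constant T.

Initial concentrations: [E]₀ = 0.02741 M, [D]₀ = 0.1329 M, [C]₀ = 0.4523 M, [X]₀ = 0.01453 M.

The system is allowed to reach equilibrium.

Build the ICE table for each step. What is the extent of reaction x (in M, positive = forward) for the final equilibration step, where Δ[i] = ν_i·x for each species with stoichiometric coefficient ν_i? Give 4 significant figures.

Q₀ = 4.5924e-04 vs Keq = 1.5600e+04 ⇒ Q<K, forward
Step 1:
                  E         D         C         X
  I         0.02741    0.1329    0.4523   0.01453
  C        -0.02739   0.02739   0.04109   0.02739
  E       1.8645e-05    0.1603    0.4934   0.04192
  solve Keq expr → x = 0.0137; check Q = 1.5600e+04

x = 0.0137 M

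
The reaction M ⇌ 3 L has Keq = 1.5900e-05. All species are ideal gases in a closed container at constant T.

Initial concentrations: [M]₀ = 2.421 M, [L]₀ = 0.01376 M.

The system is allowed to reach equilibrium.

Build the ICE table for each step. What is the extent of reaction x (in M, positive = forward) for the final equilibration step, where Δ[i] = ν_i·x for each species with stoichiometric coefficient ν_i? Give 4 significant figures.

Q₀ = 1.0761e-06 vs Keq = 1.5900e-05 ⇒ Q<K, forward
Step 1:
                  M         L
  init        2.421   0.01376
  Δ       -0.006658   0.01997
  eq          2.414   0.03373
  solve Keq expr → x = 0.006658; check Q = 1.5900e-05

x = 0.006658 M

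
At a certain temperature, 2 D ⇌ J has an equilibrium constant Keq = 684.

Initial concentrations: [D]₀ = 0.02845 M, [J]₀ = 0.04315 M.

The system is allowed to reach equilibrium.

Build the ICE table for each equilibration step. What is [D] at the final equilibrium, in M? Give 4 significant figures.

Q₀ = 53.31 vs Keq = 684 ⇒ Q<K, forward
Step 1:
                    D           J
  Initial     0.02845     0.04315
  Change     -0.01965    0.009825
  Equil        0.0088     0.05297
  solve Keq expr → x = 0.009825; check Q = 684

[D]_eq = 0.0088 M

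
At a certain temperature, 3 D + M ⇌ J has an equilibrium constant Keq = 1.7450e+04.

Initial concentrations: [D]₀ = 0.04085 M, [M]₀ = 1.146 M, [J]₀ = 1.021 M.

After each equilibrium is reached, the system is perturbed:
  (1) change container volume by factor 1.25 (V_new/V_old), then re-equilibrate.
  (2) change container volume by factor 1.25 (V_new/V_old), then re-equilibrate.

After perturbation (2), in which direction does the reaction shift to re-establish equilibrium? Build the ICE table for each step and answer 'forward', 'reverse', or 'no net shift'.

Q₀ = 1.3070e+04 vs Keq = 1.7450e+04 ⇒ Q<K, forward
Step 1:
                   D          M          J
  Initial    0.04085      1.146      1.021
  Change   -0.003724  -0.001241   0.001241
  Equil      0.03713      1.145      1.022
  solve Keq expr → x = 0.001241; check Q = 1.7450e+04
Then change container volume by factor 1.25 (V_new/V_old).
Step 2:
                   D          M          J
  Initial     0.0297     0.9158     0.8178
  Change    0.007355   0.002452  -0.002452
  Equil      0.03706     0.9183     0.8153
  solve Keq expr → x = -0.002452; check Q = 1.7450e+04
Then change container volume by factor 1.25 (V_new/V_old).
Step 3:
                   D          M          J
  Initial    0.02964     0.7346     0.6523
  Change    0.007324   0.002441  -0.002441
  Equil      0.03697      0.737     0.6498
  solve Keq expr → x = -0.002441; check Q = 1.7450e+04

Direction: reverse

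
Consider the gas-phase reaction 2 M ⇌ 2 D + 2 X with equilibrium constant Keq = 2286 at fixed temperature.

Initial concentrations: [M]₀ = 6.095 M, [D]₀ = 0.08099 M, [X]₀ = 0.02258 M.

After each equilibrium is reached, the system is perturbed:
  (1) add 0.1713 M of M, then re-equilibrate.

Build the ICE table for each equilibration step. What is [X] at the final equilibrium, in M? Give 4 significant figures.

[X]_eq = 5.621 M

Q₀ = 9.0025e-08 vs Keq = 2286 ⇒ Q<K, forward
Step 1:
                    M           D           X
  Initial       6.095     0.08099     0.02258
  Change        -5.46        5.46        5.46
  Equil        0.6353       5.541       5.482
  solve Keq expr → x = 2.73; check Q = 2286
Then add 0.1713 M of M.
Step 2:
                    M           D           X
  Initial      0.8066       5.541       5.482
  Change      -0.1389      0.1389      0.1389
  Equil        0.6677        5.68       5.621
  solve Keq expr → x = 0.06944; check Q = 2286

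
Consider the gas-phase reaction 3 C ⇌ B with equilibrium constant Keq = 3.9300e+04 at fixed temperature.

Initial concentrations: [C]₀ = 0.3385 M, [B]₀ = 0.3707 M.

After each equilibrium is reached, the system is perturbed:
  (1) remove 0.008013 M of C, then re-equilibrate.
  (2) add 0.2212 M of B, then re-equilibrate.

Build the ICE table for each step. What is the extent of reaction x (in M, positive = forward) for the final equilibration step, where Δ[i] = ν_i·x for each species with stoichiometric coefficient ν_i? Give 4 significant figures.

x = -0.001038 M

Q₀ = 9.558 vs Keq = 3.9300e+04 ⇒ Q<K, forward
Step 1:
                   C          B
  Initial     0.3385     0.3707
  Change     -0.3155     0.1052
  Equil      0.02296     0.4759
  solve Keq expr → x = 0.1052; check Q = 3.9300e+04
Then remove 0.008013 M of C.
Step 2:
                   C          B
  Initial    0.01495     0.4759
  Change     0.00797  -0.002657
  Equil      0.02292     0.4732
  solve Keq expr → x = -0.002657; check Q = 3.9300e+04
Then add 0.2212 M of B.
Step 3:
                   C          B
  Initial    0.02292     0.6944
  Change    0.003113  -0.001038
  Equil      0.02603     0.6934
  solve Keq expr → x = -0.001038; check Q = 3.9300e+04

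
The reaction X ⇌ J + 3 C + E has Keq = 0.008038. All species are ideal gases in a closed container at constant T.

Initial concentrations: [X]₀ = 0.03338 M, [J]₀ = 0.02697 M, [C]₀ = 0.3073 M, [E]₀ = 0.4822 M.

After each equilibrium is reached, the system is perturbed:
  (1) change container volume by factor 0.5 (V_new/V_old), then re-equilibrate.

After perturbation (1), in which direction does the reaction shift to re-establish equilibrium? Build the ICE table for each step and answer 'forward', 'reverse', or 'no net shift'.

Direction: reverse

Q₀ = 0.01131 vs Keq = 0.008038 ⇒ Q>K, reverse
Step 1:
                    X           J           C           E
  Initial     0.03338     0.02697      0.3073      0.4822
  Change      0.00341    -0.00341    -0.01023    -0.00341
  Equil       0.03679     0.02356      0.2971      0.4788
  solve Keq expr → x = -0.00341; check Q = 0.008038
Then change container volume by factor 0.5 (V_new/V_old).
Step 2:
                    X           J           C           E
  Initial     0.07358     0.04712      0.5941      0.9576
  Change      0.03825    -0.03825     -0.1147    -0.03825
  Equil        0.1118    0.008874      0.4794      0.9193
  solve Keq expr → x = -0.03825; check Q = 0.008038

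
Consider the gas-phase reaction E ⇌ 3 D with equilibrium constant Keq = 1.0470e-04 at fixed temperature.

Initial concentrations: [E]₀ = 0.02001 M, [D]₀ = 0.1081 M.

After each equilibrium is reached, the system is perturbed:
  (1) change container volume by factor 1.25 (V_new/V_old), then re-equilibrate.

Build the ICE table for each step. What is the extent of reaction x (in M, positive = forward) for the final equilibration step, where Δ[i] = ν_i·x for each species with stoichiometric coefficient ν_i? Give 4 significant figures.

Q₀ = 0.06313 vs Keq = 1.0470e-04 ⇒ Q>K, reverse
Step 1:
                    E           D
  init        0.02001      0.1081
  Δ           0.03024    -0.09071
  eq          0.05025     0.01739
  solve Keq expr → x = -0.03024; check Q = 1.0470e-04
Then change container volume by factor 1.25 (V_new/V_old).
Step 2:
                    E           D
  init         0.0402     0.01391
  Δ       -7.1194e-04    0.002136
  eq          0.03948     0.01605
  solve Keq expr → x = 7.1194e-04; check Q = 1.0470e-04

x = 7.1194e-04 M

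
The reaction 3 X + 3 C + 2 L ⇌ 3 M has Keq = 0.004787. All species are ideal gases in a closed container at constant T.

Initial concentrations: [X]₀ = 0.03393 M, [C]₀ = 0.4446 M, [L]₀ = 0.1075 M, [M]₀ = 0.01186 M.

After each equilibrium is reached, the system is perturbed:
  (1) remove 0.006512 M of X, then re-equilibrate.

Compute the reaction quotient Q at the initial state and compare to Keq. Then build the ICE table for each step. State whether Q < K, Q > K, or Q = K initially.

Q₀ = 42.05 vs Keq = 0.004787 ⇒ Q>K, reverse
Step 1:
                   X          C          L          M
  Initial    0.03393     0.4446     0.1075    0.01186
  Change     0.01104    0.01104   0.007363   -0.01104
  Equil      0.04497     0.4556     0.1149 8.1607e-04
  solve Keq expr → x = -0.003681; check Q = 0.004787
Then remove 0.006512 M of X.
Step 2:
                   X          C          L          M
  Initial    0.03846     0.4556     0.1149 8.1607e-04
  Change  1.1557e-04 1.1557e-04 7.7050e-05 -1.1557e-04
  Equil      0.03858     0.4558     0.1149 7.0049e-04
  solve Keq expr → x = -3.8525e-05; check Q = 0.004787

Q₀ = 42.05; Q > K (proceeds reverse)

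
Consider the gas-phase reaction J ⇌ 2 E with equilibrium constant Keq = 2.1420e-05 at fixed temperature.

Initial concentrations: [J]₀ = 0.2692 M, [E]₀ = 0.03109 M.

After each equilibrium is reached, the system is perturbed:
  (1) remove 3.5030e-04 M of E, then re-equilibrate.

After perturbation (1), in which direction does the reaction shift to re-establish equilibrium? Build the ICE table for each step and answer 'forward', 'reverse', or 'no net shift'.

Q₀ = 0.003591 vs Keq = 2.1420e-05 ⇒ Q>K, reverse
Step 1:
                   J          E
  Initial     0.2692    0.03109
  Change     0.01431   -0.02863
  Equil       0.2835   0.002464
  solve Keq expr → x = -0.01431; check Q = 2.1420e-05
Then remove 3.5030e-04 M of E.
Step 2:
                   J          E
  Initial     0.2835   0.002114
  Change  -1.7477e-04 3.4954e-04
  Equil       0.2833   0.002464
  solve Keq expr → x = 1.7477e-04; check Q = 2.1420e-05

Direction: forward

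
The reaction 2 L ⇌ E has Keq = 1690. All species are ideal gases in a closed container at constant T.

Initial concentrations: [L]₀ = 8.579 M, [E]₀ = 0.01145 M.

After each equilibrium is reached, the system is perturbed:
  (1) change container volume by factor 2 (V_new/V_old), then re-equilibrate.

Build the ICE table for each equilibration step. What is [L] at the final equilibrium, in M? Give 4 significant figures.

Q₀ = 1.5557e-04 vs Keq = 1690 ⇒ Q<K, forward
Step 1:
                  L         E
  Initial     8.579   0.01145
  Change     -8.529     4.264
  Equil      0.0503     4.276
  solve Keq expr → x = 4.264; check Q = 1690
Then change container volume by factor 2 (V_new/V_old).
Step 2:
                  L         E
  Initial   0.02515     2.138
  Change    0.01037 -0.005187
  Equil     0.03552     2.133
  solve Keq expr → x = -0.005187; check Q = 1690

[L]_eq = 0.03552 M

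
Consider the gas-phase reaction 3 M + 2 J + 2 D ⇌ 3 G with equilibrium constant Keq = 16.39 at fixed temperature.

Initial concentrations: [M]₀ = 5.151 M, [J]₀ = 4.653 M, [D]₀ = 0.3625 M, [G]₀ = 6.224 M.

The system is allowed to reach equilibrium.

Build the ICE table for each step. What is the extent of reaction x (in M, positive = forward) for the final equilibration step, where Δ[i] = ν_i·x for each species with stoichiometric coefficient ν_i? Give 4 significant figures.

x = 0.1348 M

Q₀ = 0.6201 vs Keq = 16.39 ⇒ Q<K, forward
Step 1:
                    M           J           D           G
  Initial       5.151       4.653      0.3625       6.224
  Change      -0.4043     -0.2695     -0.2695      0.4043
  Equil         4.747       4.383     0.09298       6.628
  solve Keq expr → x = 0.1348; check Q = 16.39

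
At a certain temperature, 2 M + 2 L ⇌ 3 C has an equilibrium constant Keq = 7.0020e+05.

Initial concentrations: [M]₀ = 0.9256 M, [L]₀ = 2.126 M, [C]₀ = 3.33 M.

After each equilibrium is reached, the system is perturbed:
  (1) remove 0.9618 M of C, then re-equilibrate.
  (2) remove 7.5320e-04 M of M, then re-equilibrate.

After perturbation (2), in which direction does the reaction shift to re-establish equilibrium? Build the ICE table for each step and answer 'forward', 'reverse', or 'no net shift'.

Direction: reverse

Q₀ = 9.536 vs Keq = 7.0020e+05 ⇒ Q<K, forward
Step 1:
                  M         L         C
  init       0.9256     2.126      3.33
  Δ         -0.9155   -0.9155     1.373
  eq        0.01007      1.21     4.703
  solve Keq expr → x = 0.4578; check Q = 7.0020e+05
Then remove 0.9618 M of C.
Step 2:
                  M         L         C
  init      0.01007      1.21     3.741
  Δ       -0.002896 -0.002896  0.004343
  eq       0.007175     1.208     3.746
  solve Keq expr → x = 0.001448; check Q = 7.0020e+05
Then remove 7.5320e-04 M of M.
Step 3:
                  M         L         C
  init     0.006421     1.208     3.746
  Δ       7.4556e-04 7.4556e-04 -0.001118
  eq       0.007167     1.208     3.745
  solve Keq expr → x = -3.7278e-04; check Q = 7.0020e+05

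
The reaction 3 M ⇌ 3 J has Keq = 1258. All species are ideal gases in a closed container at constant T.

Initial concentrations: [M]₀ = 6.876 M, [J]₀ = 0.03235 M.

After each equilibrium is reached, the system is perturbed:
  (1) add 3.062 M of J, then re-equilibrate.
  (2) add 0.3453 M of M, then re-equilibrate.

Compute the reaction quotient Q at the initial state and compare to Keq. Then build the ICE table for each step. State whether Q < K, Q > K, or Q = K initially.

Q₀ = 1.0414e-07 vs Keq = 1258 ⇒ Q<K, forward
Step 1:
                   M          J
  Initial      6.876    0.03235
  Change       -6.29       6.29
  Equil       0.5857      6.323
  solve Keq expr → x = 2.097; check Q = 1258
Then add 3.062 M of J.
Step 2:
                   M          J
  Initial     0.5857      9.385
  Change      0.2596    -0.2596
  Equil       0.8453      9.125
  solve Keq expr → x = -0.08653; check Q = 1258
Then add 0.3453 M of M.
Step 3:
                   M          J
  Initial      1.191      9.125
  Change      -0.316      0.316
  Equil       0.8746      9.441
  solve Keq expr → x = 0.1053; check Q = 1258

Q₀ = 1.0414e-07; Q < K (proceeds forward)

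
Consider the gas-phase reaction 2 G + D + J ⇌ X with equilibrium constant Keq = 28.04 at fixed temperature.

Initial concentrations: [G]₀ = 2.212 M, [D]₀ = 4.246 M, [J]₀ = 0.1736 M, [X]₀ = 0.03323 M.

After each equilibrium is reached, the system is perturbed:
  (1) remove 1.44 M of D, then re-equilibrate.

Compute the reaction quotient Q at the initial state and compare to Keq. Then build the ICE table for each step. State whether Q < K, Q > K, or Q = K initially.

Q₀ = 0.009214; Q < K (proceeds forward)

Q₀ = 0.009214 vs Keq = 28.04 ⇒ Q<K, forward
Step 1:
                   G          D          J          X
  init         2.212      4.246     0.1736    0.03323
  Δ          -0.3462    -0.1731    -0.1731     0.1731
  eq           1.866      4.073 5.1891e-04     0.2063
  solve Keq expr → x = 0.1731; check Q = 28.04
Then remove 1.44 M of D.
Step 2:
                   G          D          J          X
  init         1.866      2.633 5.1891e-04     0.2063
  Δ       5.6427e-04 2.8213e-04 2.8213e-04 -2.8213e-04
  eq           1.866      2.633 8.0104e-04      0.206
  solve Keq expr → x = -2.8213e-04; check Q = 28.04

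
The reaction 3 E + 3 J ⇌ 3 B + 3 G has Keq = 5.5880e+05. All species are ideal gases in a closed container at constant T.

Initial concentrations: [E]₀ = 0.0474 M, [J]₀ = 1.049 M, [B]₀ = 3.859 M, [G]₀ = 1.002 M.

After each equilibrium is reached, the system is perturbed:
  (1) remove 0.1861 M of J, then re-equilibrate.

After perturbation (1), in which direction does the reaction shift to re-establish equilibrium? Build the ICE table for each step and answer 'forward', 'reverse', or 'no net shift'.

Q₀ = 4.7029e+05 vs Keq = 5.5880e+05 ⇒ Q<K, forward
Step 1:
                    E           J           B           G
  I            0.0474       1.049       3.859       1.002
  C         -0.002409   -0.002409    0.002409    0.002409
  E           0.04499       1.047       3.861       1.004
  solve Keq expr → x = 8.0295e-04; check Q = 5.5880e+05
Then remove 0.1861 M of J.
Step 2:
                    E           J           B           G
  I           0.04499      0.8605       3.861       1.004
  C          0.008605    0.008605   -0.008605   -0.008605
  E            0.0536      0.8691       3.853      0.9958
  solve Keq expr → x = -0.002868; check Q = 5.5880e+05

Direction: reverse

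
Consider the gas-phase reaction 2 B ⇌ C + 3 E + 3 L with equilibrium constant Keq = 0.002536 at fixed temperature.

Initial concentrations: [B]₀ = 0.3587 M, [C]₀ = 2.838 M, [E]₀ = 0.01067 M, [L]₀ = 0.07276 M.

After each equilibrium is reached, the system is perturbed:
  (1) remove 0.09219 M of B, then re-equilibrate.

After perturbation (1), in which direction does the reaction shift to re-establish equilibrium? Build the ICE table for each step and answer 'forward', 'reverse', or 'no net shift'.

Direction: reverse

Q₀ = 1.0321e-08 vs Keq = 0.002536 ⇒ Q<K, forward
Step 1:
                  B         C         E         L
  init       0.3587     2.838   0.01067   0.07276
  Δ         -0.1045   0.05224    0.1567    0.1567
  eq         0.2542      2.89    0.1674    0.2295
  solve Keq expr → x = 0.05224; check Q = 0.002536
Then remove 0.09219 M of B.
Step 2:
                  B         C         E         L
  init        0.162      2.89    0.1674    0.2295
  Δ         0.01467 -0.007333    -0.022    -0.022
  eq         0.1767     2.883    0.1454    0.2075
  solve Keq expr → x = -0.007333; check Q = 0.002536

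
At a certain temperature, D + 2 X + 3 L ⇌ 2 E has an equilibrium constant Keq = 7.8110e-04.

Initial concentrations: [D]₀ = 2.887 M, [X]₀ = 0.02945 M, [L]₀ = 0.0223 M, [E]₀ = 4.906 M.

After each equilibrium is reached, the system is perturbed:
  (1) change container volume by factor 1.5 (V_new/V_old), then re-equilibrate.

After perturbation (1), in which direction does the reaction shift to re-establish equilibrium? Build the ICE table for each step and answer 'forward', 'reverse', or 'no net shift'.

Q₀ = 8.6681e+08 vs Keq = 7.8110e-04 ⇒ Q>K, reverse
Step 1:
                  D         X         L         E
  Initial     2.887   0.02945    0.0223     4.906
  Change      1.539     3.079     4.618    -3.079
  Equil       4.426     3.108     4.641     1.827
  solve Keq expr → x = -1.539; check Q = 7.8110e-04
Then change container volume by factor 1.5 (V_new/V_old).
Step 2:
                  D         X         L         E
  Initial     2.951     2.072     3.094     1.218
  Change     0.1865    0.3729    0.5594   -0.3729
  Equil       3.137     2.445     3.653    0.8452
  solve Keq expr → x = -0.1865; check Q = 7.8110e-04

Direction: reverse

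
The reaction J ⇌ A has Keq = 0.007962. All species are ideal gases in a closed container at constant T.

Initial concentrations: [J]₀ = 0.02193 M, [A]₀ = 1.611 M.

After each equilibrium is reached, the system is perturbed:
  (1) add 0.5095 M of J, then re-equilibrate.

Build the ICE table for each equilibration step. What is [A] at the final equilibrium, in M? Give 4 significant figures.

[A]_eq = 0.01692 M

Q₀ = 73.46 vs Keq = 0.007962 ⇒ Q>K, reverse
Step 1:
                    J           A
  init        0.02193       1.611
  Δ             1.598      -1.598
  eq             1.62      0.0129
  solve Keq expr → x = -1.598; check Q = 0.007962
Then add 0.5095 M of J.
Step 2:
                    J           A
  init           2.13      0.0129
  Δ         -0.004025    0.004025
  eq            2.126     0.01692
  solve Keq expr → x = 0.004025; check Q = 0.007962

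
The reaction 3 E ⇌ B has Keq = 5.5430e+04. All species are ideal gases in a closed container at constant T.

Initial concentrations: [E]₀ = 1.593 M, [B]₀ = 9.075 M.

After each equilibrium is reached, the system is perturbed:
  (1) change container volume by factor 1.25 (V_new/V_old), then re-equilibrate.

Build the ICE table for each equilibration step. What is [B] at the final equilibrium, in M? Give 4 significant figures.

Q₀ = 2.245 vs Keq = 5.5430e+04 ⇒ Q<K, forward
Step 1:
                  E         B
  Initial     1.593     9.075
  Change     -1.537    0.5124
  Equil     0.05572     9.587
  solve Keq expr → x = 0.5124; check Q = 5.5430e+04
Then change container volume by factor 1.25 (V_new/V_old).
Step 2:
                  E         B
  Initial   0.04457      7.67
  Change   0.007144 -0.002381
  Equil     0.05172     7.668
  solve Keq expr → x = -0.002381; check Q = 5.5430e+04

[B]_eq = 7.668 M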